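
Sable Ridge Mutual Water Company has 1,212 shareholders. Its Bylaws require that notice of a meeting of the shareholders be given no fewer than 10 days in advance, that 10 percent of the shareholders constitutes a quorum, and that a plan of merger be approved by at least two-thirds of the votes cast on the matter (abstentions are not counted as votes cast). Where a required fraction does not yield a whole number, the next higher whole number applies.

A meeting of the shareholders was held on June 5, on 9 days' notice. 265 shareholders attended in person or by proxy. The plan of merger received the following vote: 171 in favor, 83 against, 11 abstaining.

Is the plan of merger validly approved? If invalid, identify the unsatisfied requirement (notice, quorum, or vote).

Notice: 9 days given; 10 required. Not satisfied.
Quorum: 10% of 1,212 = 121.20, rounded up to 122; 265 present. Satisfied.
Vote: requires two-thirds of the votes cast (265 − 11 abstaining = 254); 2/3 of 254 = 169.33, rounded up to 170, so 170 needed; 171 in favor. Satisfied.

Invalid — notice requirement not satisfied.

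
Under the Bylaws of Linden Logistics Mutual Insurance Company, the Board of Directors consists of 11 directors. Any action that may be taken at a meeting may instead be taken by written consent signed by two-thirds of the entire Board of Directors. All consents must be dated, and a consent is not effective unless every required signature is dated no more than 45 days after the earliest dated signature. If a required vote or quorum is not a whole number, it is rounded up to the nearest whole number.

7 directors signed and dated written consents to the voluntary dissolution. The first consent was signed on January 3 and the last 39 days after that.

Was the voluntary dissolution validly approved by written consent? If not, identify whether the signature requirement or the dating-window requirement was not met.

Not effective — insufficient signatures.

Signatures required: two-thirds of 11 — 2/3 of 11 = 7.33, rounded up to 8, so 8 needed; 7 signed. Insufficient.
Dating window: the latest signature is 39 days after the earliest; the limit is 45 days. Within the window.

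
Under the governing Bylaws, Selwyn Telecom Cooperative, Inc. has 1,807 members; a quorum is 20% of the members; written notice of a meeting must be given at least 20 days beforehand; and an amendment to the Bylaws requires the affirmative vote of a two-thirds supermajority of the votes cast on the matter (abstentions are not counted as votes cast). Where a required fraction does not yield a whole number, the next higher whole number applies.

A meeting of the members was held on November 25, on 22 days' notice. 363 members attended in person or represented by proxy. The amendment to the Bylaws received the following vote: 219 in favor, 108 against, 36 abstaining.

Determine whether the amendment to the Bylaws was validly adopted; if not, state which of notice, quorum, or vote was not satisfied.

Valid — all requirements satisfied.

Notice: 22 days given; 20 required. Satisfied.
Quorum: 20% of 1,807 = 361.40, rounded up to 362; 363 present. Satisfied.
Vote: requires two-thirds of the votes cast (363 − 36 abstaining = 327); 2/3 of 327 = 218, so 218 needed; 219 in favor. Satisfied.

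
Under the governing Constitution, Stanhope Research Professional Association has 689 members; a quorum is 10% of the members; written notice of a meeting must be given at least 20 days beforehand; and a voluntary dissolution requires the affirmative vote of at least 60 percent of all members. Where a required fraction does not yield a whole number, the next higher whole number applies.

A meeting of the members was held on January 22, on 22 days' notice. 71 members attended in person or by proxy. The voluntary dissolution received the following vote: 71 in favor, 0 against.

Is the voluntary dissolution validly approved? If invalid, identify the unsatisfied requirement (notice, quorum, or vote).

Notice: 22 days given; 20 required. Satisfied.
Quorum: 10% of 689 = 68.90, rounded up to 69; 71 present. Satisfied.
Vote: requires three-fifths of all members (689); 3/5 of 689 = 413.40, rounded up to 414, so 414 needed; 71 in favor. Not satisfied.

Invalid — vote requirement not satisfied.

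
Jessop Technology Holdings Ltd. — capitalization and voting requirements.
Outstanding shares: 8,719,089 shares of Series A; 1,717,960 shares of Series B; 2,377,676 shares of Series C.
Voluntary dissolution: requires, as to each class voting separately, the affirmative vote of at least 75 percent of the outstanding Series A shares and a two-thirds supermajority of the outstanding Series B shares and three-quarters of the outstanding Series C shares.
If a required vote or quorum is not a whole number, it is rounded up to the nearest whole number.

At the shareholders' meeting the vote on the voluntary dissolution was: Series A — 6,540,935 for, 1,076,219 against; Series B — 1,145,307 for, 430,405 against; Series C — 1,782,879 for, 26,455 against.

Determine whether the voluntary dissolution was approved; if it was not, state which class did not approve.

Not approved — the Series C shares did not give the required vote.

Series A: 3/4 of 8719089 = 6539316.75, rounded up to 6539317; 6,539,317 required, 6,540,935 in favor — approved.
Series B: 2/3 of 1717960 = 1145306.67, rounded up to 1145307; 1,145,307 required, 1,145,307 in favor — approved.
Series C: 3/4 of 2377676 = 1783257; 1,783,257 required, 1,782,879 in favor — not approved.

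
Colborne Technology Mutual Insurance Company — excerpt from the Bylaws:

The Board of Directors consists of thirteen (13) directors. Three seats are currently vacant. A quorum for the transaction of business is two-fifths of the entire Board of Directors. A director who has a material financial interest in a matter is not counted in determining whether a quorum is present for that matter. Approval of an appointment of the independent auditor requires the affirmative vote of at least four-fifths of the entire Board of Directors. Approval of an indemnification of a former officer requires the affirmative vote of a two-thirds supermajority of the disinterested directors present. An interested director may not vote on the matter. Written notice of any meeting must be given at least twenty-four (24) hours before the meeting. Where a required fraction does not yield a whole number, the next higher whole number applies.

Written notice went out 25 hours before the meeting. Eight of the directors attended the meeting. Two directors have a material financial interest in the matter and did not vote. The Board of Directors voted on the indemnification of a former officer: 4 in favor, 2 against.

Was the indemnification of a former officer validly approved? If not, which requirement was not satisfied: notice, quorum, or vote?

Notice: 25 hours given; 24 required (25 ≥ 24). Satisfied.
Quorum: 8 present, but the 2 interested directors do not count, leaving 6. Quorum is 6. Satisfied.
Vote: the indemnification of a former officer requires two-thirds of the disinterested directors present (8 − 2 = 6). 2/3 of 6 = 4, so 4 affirmative votes are needed; 4 voted in favor. Satisfied.

Valid — all requirements satisfied.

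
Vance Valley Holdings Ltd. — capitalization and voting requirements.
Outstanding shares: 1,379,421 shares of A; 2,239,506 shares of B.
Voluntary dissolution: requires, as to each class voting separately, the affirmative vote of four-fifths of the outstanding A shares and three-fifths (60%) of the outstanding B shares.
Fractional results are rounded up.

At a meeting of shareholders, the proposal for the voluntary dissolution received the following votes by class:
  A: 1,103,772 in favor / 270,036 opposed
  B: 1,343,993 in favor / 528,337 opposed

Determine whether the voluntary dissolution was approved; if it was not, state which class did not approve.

A: 4/5 of 1379421 = 1103536.80, rounded up to 1103537; 1,103,537 required, 1,103,772 in favor — approved.
B: 3/5 of 2239506 = 1343703.60, rounded up to 1343704; 1,343,704 required, 1,343,993 in favor — approved.

Approved — every class gave the required vote.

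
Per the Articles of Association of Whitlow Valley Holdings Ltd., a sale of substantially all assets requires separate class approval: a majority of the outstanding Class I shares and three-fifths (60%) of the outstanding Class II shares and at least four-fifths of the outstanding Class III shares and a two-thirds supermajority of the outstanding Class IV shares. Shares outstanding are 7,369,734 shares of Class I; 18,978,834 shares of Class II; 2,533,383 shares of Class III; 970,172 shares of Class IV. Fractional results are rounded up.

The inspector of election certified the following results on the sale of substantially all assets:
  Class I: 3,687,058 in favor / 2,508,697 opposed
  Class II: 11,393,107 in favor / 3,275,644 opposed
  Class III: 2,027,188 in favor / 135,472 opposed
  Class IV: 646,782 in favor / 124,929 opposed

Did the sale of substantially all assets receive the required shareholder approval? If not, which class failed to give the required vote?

Approved — every class gave the required vote.

Class I: a majority of 7369734 is 3684868; 3,684,868 required, 3,687,058 in favor — approved.
Class II: 3/5 of 18978834 = 11387300.40, rounded up to 11387301; 11,387,301 required, 11,393,107 in favor — approved.
Class III: 4/5 of 2533383 = 2026706.40, rounded up to 2026707; 2,026,707 required, 2,027,188 in favor — approved.
Class IV: 2/3 of 970172 = 646781.33, rounded up to 646782; 646,782 required, 646,782 in favor — approved.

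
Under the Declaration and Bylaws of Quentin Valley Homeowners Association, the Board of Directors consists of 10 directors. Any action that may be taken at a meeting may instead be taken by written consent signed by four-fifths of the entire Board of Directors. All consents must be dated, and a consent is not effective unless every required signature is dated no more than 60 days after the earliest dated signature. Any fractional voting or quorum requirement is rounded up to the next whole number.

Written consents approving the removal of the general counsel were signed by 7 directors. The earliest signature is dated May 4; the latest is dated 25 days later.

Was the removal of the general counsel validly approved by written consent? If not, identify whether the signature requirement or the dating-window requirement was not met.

Signatures required: four-fifths of 10 — 4/5 of 10 = 8, so 8 needed; 7 signed. Insufficient.
Dating window: the latest signature is 25 days after the earliest; the limit is 60 days. Within the window.

Not effective — insufficient signatures.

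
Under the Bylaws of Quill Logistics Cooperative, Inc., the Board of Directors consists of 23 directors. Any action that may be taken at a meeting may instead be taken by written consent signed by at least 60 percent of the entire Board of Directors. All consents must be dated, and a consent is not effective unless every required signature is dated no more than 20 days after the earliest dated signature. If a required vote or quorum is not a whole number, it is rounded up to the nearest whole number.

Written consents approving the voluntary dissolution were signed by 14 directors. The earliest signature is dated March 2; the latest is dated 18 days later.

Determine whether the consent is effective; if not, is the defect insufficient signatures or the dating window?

Effective — both the signature and dating-window requirements are satisfied.

Signatures required: at least 60 percent of 23 — 3/5 of 23 = 13.80, rounded up to 14, so 14 needed; 14 signed. Sufficient.
Dating window: the latest signature is 18 days after the earliest; the limit is 20 days. Within the window.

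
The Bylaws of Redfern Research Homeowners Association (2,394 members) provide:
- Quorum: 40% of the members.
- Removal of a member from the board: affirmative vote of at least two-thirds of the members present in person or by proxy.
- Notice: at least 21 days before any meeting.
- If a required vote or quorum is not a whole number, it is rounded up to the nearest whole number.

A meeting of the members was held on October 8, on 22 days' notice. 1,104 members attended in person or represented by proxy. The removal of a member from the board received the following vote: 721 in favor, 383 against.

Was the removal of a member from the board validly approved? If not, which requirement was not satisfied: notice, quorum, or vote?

Notice: 22 days given; 21 required. Satisfied.
Quorum: 40% of 2,394 = 957.60, rounded up to 958; 1,104 present. Satisfied.
Vote: requires two-thirds of those present (1,104); 2/3 of 1104 = 736, so 736 needed; 721 in favor. Not satisfied.

Invalid — vote requirement not satisfied.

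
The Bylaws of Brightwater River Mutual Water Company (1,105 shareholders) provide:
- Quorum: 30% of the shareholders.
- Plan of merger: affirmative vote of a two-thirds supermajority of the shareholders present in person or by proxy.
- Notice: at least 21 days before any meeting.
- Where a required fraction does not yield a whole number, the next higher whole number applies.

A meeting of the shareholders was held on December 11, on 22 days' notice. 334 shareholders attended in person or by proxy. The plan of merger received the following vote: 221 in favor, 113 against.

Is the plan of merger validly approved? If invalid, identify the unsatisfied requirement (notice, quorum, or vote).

Notice: 22 days given; 21 required. Satisfied.
Quorum: 30% of 1,105 = 331.50, rounded up to 332; 334 present. Satisfied.
Vote: requires two-thirds of those present (334); 2/3 of 334 = 222.67, rounded up to 223, so 223 needed; 221 in favor. Not satisfied.

Invalid — vote requirement not satisfied.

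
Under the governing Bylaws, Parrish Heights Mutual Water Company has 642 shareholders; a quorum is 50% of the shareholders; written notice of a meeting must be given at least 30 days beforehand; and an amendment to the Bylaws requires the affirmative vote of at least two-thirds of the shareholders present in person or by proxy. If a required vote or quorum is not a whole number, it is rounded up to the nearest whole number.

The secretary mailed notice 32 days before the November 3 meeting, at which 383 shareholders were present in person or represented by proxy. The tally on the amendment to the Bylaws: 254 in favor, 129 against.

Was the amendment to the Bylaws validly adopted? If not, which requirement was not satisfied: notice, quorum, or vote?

Notice: 32 days given; 30 required. Satisfied.
Quorum: 50% of 642 = 321; 383 present. Satisfied.
Vote: requires two-thirds of those present (383); 2/3 of 383 = 255.33, rounded up to 256, so 256 needed; 254 in favor. Not satisfied.

Invalid — vote requirement not satisfied.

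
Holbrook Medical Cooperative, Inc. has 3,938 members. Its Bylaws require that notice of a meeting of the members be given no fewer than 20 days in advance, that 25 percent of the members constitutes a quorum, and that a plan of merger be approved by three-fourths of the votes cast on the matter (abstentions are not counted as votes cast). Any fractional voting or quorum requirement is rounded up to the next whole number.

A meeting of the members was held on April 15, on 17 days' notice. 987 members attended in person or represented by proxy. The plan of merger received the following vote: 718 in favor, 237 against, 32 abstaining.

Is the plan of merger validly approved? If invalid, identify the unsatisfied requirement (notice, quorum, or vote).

Notice: 17 days given; 20 required. Not satisfied.
Quorum: 25% of 3,938 = 984.50, rounded up to 985; 987 present. Satisfied.
Vote: requires three-fourths of the votes cast (987 − 32 abstaining = 955); 3/4 of 955 = 716.25, rounded up to 717, so 717 needed; 718 in favor. Satisfied.

Invalid — notice requirement not satisfied.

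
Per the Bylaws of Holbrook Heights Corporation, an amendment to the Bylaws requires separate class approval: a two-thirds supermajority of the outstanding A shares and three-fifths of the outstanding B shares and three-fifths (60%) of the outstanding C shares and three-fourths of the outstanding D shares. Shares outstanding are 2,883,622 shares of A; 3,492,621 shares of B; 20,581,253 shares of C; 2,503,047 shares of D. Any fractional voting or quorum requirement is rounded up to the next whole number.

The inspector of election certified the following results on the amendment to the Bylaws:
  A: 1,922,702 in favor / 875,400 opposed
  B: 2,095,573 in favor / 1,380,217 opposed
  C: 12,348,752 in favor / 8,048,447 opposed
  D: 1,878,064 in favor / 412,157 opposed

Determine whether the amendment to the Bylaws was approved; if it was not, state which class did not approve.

A: 2/3 of 2883622 = 1922414.67, rounded up to 1922415; 1,922,415 required, 1,922,702 in favor — approved.
B: 3/5 of 3492621 = 2095572.60, rounded up to 2095573; 2,095,573 required, 2,095,573 in favor — approved.
C: 3/5 of 20581253 = 12348751.80, rounded up to 12348752; 12,348,752 required, 12,348,752 in favor — approved.
D: 3/4 of 2503047 = 1877285.25, rounded up to 1877286; 1,877,286 required, 1,878,064 in favor — approved.

Approved — every class gave the required vote.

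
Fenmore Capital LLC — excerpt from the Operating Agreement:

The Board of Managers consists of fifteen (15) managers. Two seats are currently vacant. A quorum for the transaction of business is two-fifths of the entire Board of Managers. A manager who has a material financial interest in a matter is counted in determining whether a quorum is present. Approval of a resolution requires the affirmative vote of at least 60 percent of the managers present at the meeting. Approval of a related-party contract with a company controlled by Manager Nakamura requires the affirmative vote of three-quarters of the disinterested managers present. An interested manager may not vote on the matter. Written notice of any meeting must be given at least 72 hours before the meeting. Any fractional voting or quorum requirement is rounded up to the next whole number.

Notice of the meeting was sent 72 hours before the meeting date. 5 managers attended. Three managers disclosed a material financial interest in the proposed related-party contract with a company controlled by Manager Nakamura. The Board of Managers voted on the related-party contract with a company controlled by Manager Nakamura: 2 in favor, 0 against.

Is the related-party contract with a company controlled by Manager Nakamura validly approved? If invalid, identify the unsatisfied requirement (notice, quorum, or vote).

Notice: 72 hours given; 72 required (72 ≥ 72). Satisfied.
Quorum: 5 present (interested managers count toward quorum); quorum is 6. Not satisfied.
Vote: the related-party contract with a company controlled by Manager Nakamura requires three-fourths of the disinterested managers present (5 − 3 = 2). 3/4 of 2 = 1.50, rounded up to 2, so 2 affirmative votes are needed; 2 voted in favor. Satisfied. (Moot — without a quorum no business can be validly transacted.)

Invalid — quorum requirement not satisfied.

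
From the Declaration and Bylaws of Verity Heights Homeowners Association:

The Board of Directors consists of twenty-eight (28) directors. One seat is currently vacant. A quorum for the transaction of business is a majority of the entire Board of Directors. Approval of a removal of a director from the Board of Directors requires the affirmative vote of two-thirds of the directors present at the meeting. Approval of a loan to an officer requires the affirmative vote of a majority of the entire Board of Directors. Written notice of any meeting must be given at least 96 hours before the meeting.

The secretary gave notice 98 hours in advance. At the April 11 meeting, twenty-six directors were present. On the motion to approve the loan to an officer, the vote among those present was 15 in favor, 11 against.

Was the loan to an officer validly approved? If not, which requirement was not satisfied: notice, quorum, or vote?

Notice: 98 hours given; 96 required (98 ≥ 96). Satisfied.
Quorum: 26 present; quorum is 15. Satisfied.
Vote: the loan to an officer requires a majority of the entire Board of Directors (28). A majority of 28 is 15, so 15 affirmative votes are needed; 15 voted in favor. Satisfied.

Valid — all requirements satisfied.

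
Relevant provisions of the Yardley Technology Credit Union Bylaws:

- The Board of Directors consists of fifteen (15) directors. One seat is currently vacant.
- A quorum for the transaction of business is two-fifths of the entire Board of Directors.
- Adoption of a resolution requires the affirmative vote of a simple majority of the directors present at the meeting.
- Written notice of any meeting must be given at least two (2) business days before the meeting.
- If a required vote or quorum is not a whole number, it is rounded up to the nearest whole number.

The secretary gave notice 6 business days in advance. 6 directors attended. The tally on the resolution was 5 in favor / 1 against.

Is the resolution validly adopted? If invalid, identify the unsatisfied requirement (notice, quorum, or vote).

Notice: 6 business days given; 2 required (6 ≥ 2). Satisfied.
Quorum: 6 present; quorum is 6. Satisfied.
Vote: the resolution requires a majority of the directors present (6). A majority of 6 is 4, so 4 affirmative votes are needed; 5 voted in favor. Satisfied.

Valid — all requirements satisfied.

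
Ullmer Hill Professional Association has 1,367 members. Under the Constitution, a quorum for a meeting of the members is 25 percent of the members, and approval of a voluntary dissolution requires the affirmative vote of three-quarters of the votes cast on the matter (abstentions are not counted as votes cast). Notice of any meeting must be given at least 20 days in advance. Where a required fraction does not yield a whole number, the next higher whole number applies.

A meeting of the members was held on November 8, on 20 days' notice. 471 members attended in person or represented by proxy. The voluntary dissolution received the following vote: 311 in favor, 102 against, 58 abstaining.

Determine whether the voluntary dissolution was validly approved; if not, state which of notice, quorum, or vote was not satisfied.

Valid — all requirements satisfied.

Notice: 20 days given; 20 required. Satisfied.
Quorum: 25% of 1,367 = 341.75, rounded up to 342; 471 present. Satisfied.
Vote: requires three-fourths of the votes cast (471 − 58 abstaining = 413); 3/4 of 413 = 309.75, rounded up to 310, so 310 needed; 311 in favor. Satisfied.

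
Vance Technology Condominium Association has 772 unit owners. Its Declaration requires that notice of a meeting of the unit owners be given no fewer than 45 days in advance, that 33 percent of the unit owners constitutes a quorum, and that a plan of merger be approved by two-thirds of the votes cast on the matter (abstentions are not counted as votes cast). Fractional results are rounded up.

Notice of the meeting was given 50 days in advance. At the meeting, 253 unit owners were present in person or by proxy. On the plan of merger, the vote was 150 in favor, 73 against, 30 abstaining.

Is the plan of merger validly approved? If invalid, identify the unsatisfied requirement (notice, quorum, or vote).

Invalid — quorum requirement not satisfied.

Notice: 50 days given; 45 required. Satisfied.
Quorum: 33% of 772 = 254.76, rounded up to 255; 253 present. Not satisfied.
Vote: requires two-thirds of the votes cast (253 − 30 abstaining = 223); 2/3 of 223 = 148.67, rounded up to 149, so 149 needed; 150 in favor. Satisfied.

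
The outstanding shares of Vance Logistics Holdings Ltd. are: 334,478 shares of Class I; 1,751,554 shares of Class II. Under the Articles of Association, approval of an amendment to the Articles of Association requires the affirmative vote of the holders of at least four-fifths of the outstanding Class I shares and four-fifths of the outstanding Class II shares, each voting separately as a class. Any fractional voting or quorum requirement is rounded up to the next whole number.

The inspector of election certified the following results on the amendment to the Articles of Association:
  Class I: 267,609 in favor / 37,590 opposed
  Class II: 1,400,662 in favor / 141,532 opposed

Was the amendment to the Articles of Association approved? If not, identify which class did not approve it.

Class I: 4/5 of 334478 = 267582.40, rounded up to 267583; 267,583 required, 267,609 in favor — approved.
Class II: 4/5 of 1751554 = 1401243.20, rounded up to 1401244; 1,401,244 required, 1,400,662 in favor — not approved.

Not approved — the Class II shares did not give the required vote.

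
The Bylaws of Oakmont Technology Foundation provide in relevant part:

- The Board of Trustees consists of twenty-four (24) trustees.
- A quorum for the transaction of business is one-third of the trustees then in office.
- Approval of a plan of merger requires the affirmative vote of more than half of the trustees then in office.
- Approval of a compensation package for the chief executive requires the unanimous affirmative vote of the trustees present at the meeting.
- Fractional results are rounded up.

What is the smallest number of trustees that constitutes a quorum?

1/3 of 24 = 8.

8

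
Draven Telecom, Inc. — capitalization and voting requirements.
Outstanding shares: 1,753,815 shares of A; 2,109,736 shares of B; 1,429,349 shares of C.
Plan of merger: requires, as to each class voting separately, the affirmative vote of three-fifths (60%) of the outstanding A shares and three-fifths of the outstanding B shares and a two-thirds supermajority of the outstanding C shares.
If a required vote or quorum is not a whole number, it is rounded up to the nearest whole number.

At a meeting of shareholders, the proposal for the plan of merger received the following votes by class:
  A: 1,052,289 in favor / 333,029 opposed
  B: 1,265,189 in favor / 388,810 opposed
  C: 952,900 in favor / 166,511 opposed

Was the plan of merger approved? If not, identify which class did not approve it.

Not approved — the B shares did not give the required vote.

A: 3/5 of 1753815 = 1052289; 1,052,289 required, 1,052,289 in favor — approved.
B: 3/5 of 2109736 = 1265841.60, rounded up to 1265842; 1,265,842 required, 1,265,189 in favor — not approved.
C: 2/3 of 1429349 = 952899.33, rounded up to 952900; 952,900 required, 952,900 in favor — approved.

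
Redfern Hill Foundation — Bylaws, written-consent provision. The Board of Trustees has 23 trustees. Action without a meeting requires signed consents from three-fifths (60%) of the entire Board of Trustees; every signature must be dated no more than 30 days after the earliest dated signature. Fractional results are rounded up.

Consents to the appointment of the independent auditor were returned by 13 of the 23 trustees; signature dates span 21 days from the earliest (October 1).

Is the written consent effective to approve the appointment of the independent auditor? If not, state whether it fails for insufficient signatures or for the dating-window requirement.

Not effective — insufficient signatures.

Signatures required: three-fifths (60%) of 23 — 3/5 of 23 = 13.80, rounded up to 14, so 14 needed; 13 signed. Insufficient.
Dating window: the latest signature is 21 days after the earliest; the limit is 30 days. Within the window.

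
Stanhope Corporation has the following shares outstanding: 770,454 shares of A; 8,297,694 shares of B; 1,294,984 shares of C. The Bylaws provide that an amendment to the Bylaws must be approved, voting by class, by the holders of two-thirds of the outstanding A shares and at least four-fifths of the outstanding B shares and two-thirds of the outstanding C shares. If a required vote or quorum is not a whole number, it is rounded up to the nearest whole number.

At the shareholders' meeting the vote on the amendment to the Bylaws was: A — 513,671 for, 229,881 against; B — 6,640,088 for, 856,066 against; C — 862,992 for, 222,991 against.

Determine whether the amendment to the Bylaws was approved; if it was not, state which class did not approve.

Not approved — the C shares did not give the required vote.

A: 2/3 of 770454 = 513636; 513,636 required, 513,671 in favor — approved.
B: 4/5 of 8297694 = 6638155.20, rounded up to 6638156; 6,638,156 required, 6,640,088 in favor — approved.
C: 2/3 of 1294984 = 863322.67, rounded up to 863323; 863,323 required, 862,992 in favor — not approved.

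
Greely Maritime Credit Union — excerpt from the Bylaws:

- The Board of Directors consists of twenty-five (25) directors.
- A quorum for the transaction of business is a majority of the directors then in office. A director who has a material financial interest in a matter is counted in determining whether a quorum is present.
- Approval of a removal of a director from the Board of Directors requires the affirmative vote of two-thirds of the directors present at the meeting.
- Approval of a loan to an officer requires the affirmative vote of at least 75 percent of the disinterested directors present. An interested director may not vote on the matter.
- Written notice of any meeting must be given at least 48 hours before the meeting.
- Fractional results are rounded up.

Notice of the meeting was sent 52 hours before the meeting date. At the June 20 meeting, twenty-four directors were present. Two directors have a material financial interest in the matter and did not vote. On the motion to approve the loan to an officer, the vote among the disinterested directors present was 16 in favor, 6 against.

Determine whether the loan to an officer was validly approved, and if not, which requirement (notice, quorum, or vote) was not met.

Notice: 52 hours given; 48 required (52 ≥ 48). Satisfied.
Quorum: 24 present (interested directors count toward quorum); quorum is 13. Satisfied.
Vote: the loan to an officer requires three-fourths of the disinterested directors present (24 − 2 = 22). 3/4 of 22 = 16.50, rounded up to 17, so 17 affirmative votes are needed; 16 voted in favor. Not satisfied.

Invalid — vote requirement not satisfied.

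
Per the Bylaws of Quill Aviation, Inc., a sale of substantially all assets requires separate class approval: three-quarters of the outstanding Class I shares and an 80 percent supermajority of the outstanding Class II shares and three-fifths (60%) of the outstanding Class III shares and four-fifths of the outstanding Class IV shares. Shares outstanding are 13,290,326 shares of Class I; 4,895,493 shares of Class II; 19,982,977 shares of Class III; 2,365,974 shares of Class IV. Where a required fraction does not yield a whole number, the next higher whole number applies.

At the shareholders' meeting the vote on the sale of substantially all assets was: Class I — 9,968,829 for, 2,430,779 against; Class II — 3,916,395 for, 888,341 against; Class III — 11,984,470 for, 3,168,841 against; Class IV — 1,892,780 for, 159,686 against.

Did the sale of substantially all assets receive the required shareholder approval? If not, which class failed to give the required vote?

Not approved — the Class III shares did not give the required vote.

Class I: 3/4 of 13290326 = 9967744.50, rounded up to 9967745; 9,967,745 required, 9,968,829 in favor — approved.
Class II: 4/5 of 4895493 = 3916394.40, rounded up to 3916395; 3,916,395 required, 3,916,395 in favor — approved.
Class III: 3/5 of 19982977 = 11989786.20, rounded up to 11989787; 11,989,787 required, 11,984,470 in favor — not approved.
Class IV: 4/5 of 2365974 = 1892779.20, rounded up to 1892780; 1,892,780 required, 1,892,780 in favor — approved.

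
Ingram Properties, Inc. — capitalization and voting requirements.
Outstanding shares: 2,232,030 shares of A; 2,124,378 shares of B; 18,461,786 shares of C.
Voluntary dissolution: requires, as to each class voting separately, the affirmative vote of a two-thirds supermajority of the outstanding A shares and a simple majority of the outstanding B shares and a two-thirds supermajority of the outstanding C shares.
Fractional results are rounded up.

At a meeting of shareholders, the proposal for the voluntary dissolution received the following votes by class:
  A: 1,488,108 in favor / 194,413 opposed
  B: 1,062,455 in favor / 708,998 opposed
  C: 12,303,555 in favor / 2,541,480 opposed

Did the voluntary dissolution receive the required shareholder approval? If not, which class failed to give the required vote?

A: 2/3 of 2232030 = 1488020; 1,488,020 required, 1,488,108 in favor — approved.
B: a majority of 2124378 is 1062190; 1,062,190 required, 1,062,455 in favor — approved.
C: 2/3 of 18461786 = 12307857.33, rounded up to 12307858; 12,307,858 required, 12,303,555 in favor — not approved.

Not approved — the C shares did not give the required vote.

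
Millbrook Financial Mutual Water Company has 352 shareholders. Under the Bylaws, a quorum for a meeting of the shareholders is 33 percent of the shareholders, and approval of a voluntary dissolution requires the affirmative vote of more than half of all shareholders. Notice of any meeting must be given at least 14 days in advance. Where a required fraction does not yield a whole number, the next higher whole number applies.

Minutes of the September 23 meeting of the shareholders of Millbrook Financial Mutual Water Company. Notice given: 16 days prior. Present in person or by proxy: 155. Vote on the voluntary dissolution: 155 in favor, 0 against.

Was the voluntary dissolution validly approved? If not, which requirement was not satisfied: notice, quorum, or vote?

Invalid — vote requirement not satisfied.

Notice: 16 days given; 14 required. Satisfied.
Quorum: 33% of 352 = 116.16, rounded up to 117; 155 present. Satisfied.
Vote: requires a majority of all shareholders (352); a majority of 352 is 177, so 177 needed; 155 in favor. Not satisfied.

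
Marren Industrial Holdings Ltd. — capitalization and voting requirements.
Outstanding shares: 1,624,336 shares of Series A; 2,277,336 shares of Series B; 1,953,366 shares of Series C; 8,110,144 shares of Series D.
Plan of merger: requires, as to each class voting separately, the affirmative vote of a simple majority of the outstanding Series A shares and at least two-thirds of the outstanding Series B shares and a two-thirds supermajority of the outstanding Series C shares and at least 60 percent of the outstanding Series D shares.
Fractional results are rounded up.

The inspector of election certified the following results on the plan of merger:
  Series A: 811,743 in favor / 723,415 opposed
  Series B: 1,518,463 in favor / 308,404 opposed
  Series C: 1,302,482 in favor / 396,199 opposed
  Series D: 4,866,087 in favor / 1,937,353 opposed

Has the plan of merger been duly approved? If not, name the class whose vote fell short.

Series A: a majority of 1624336 is 812169; 812,169 required, 811,743 in favor — not approved.
Series B: 2/3 of 2277336 = 1518224; 1,518,224 required, 1,518,463 in favor — approved.
Series C: 2/3 of 1953366 = 1302244; 1,302,244 required, 1,302,482 in favor — approved.
Series D: 3/5 of 8110144 = 4866086.40, rounded up to 4866087; 4,866,087 required, 4,866,087 in favor — approved.

Not approved — the Series A shares did not give the required vote.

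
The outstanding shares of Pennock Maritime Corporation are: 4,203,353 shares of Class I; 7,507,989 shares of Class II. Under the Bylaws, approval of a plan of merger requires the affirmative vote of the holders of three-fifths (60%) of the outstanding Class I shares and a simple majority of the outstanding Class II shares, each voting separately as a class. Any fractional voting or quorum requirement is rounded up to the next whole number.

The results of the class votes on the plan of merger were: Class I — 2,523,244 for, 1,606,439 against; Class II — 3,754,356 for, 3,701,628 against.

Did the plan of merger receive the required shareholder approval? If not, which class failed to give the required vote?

Approved — every class gave the required vote.

Class I: 3/5 of 4203353 = 2522011.80, rounded up to 2522012; 2,522,012 required, 2,523,244 in favor — approved.
Class II: a majority of 7507989 is 3753995; 3,753,995 required, 3,754,356 in favor — approved.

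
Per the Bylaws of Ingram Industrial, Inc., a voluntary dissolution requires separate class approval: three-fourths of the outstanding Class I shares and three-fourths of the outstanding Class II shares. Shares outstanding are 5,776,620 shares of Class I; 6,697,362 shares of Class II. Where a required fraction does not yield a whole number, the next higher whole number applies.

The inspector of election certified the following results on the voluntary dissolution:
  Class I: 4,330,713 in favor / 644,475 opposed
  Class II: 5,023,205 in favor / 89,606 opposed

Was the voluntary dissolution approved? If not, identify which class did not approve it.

Not approved — the Class I shares did not give the required vote.

Class I: 3/4 of 5776620 = 4332465; 4,332,465 required, 4,330,713 in favor — not approved.
Class II: 3/4 of 6697362 = 5023021.50, rounded up to 5023022; 5,023,022 required, 5,023,205 in favor — approved.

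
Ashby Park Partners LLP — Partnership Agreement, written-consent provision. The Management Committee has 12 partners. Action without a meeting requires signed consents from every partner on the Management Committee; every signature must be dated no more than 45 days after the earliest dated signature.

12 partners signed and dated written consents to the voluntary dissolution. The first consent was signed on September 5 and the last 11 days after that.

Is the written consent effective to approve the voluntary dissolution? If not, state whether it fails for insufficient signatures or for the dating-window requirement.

Signatures required: the unanimous vote of 12 — unanimous means all 12, so 12 needed; 12 signed. Sufficient.
Dating window: the latest signature is 11 days after the earliest; the limit is 45 days. Within the window.

Effective — both the signature and dating-window requirements are satisfied.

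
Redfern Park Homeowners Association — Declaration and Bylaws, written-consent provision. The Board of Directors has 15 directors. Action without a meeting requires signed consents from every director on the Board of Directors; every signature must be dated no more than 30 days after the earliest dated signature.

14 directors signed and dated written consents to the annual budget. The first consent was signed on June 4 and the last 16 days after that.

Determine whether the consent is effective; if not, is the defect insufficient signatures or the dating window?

Not effective — insufficient signatures.

Signatures required: the unanimous vote of 15 — unanimous means all 15, so 15 needed; 14 signed. Insufficient.
Dating window: the latest signature is 16 days after the earliest; the limit is 30 days. Within the window.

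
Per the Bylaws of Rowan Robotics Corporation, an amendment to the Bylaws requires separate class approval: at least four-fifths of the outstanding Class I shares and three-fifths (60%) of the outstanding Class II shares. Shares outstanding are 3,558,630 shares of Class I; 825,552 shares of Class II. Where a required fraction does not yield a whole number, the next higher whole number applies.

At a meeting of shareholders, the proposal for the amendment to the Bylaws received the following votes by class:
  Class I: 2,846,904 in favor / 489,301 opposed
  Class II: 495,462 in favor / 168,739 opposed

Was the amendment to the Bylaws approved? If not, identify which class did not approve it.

Class I: 4/5 of 3558630 = 2846904; 2,846,904 required, 2,846,904 in favor — approved.
Class II: 3/5 of 825552 = 495331.20, rounded up to 495332; 495,332 required, 495,462 in favor — approved.

Approved — every class gave the required vote.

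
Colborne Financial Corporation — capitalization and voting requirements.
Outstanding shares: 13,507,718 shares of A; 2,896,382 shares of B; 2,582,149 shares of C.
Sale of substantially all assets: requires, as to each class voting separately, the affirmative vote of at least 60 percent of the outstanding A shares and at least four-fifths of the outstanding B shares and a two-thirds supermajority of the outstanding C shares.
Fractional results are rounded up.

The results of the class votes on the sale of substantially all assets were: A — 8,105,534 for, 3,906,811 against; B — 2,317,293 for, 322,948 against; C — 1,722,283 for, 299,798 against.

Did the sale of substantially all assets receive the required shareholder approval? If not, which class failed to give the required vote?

A: 3/5 of 13507718 = 8104630.80, rounded up to 8104631; 8,104,631 required, 8,105,534 in favor — approved.
B: 4/5 of 2896382 = 2317105.60, rounded up to 2317106; 2,317,106 required, 2,317,293 in favor — approved.
C: 2/3 of 2582149 = 1721432.67, rounded up to 1721433; 1,721,433 required, 1,722,283 in favor — approved.

Approved — every class gave the required vote.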